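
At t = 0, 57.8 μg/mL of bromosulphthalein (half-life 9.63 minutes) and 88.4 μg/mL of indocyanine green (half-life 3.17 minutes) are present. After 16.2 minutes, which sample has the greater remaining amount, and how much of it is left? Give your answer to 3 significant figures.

bromosulphthalein, 18.0 μg/mL

bromosulphthalein: 57.8 × (1/2)^1.6822 ≈ 18.01 μg/mL.
indocyanine green: 88.4 × (1/2)^5.1104 ≈ 2.559 μg/mL.
Bromosulphthalein has more remaining, at ≈ 18.01 μg/mL.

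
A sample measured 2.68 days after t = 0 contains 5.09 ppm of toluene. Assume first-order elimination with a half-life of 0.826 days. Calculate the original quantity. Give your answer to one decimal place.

48.2 ppm

Number of half-lives elapsed: n = 2.68/0.826 ≈ 3.2446.
A₀ = A × 2^n = 5.09 × 2^3.2446 = 5.09 × 9.4778 ≈ 48.242 ppm.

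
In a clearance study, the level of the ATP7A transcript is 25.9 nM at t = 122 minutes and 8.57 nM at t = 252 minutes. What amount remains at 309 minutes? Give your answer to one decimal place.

5.3 nM

Over Δt = 252 − 122 = 130 minutes, the level fell by a factor of 25.9/8.57 ≈ 3.0222.
n = log₂(3.0222) ≈ 1.5956 half-lives, so t½ = 130/1.5956 ≈ 81.475 minutes.
From t = 252 to t = 309: 8.57 × (1/2)^((309−252)/81.475) ≈ 5.2769 nM.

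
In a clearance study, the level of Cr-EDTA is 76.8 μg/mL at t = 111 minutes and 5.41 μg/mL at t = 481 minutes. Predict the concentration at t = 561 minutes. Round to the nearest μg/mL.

Over Δt = 481 − 111 = 370 minutes, the level fell by a factor of 76.8/5.41 ≈ 14.196.
n = log₂(14.196) ≈ 3.8274 half-lives, so t½ = 370/3.8274 ≈ 96.671 minutes.
From t = 481 to t = 561: 5.41 × (1/2)^((561−481)/96.671) ≈ 3.0485 μg/mL.

3 μg/mL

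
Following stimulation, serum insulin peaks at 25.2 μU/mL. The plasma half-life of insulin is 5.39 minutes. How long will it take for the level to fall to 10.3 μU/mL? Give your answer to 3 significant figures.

Fraction remaining = 10.3/25.2 ≈ 0.40873.
n = log₂(25.2/10.3) = ln(2.4466)/ln 2 ≈ 1.2908 half-lives.
t = n × t½ = 1.2908 × 5.39 ≈ 6.9573 minutes.

6.96 minutes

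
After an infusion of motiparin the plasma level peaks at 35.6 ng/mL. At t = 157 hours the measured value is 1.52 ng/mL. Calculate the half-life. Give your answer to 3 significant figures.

34.5 hours

A/A₀ = 1.52/35.6 ≈ 0.042697.
n = log₂(23.421) ≈ 4.5497 half-lives elapsed in 157 hours.
t½ = 157/4.5497 ≈ 34.508 hours.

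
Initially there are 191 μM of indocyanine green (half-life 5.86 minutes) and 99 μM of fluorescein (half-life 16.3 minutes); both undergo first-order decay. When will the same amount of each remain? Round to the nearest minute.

Set 191·(1/2)^(t/5.86) = 99·(1/2)^(t/16.3).
Taking log₂: log₂(191/99) = t·(1/5.86 − 1/16.3).
log₂(1.9293) = 0.94807; 1/5.86 − 1/16.3 = 0.1093.
t = 0.94807 / 0.1093 ≈ 8.6741 minutes.

9 minutes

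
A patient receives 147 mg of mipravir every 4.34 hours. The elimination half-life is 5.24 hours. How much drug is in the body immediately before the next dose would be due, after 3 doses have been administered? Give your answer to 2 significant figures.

The 3 doses were given 13.02, 8.68, 4.34 hours ago.
Total = 147·(1/2)^(13.02/5.24) + 147·(1/2)^(8.68/5.24) + 147·(1/2)^(4.34/5.24)
      = 26.263 + 46.63 + 82.792 ≈ 155.69 mg.

160 mg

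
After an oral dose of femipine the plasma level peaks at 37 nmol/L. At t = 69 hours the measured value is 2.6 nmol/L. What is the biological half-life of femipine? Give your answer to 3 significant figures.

A/A₀ = 2.6/37 ≈ 0.07027.
n = log₂(14.231) ≈ 3.8309 half-lives elapsed in 69 hours.
t½ = 69/3.8309 ≈ 18.011 hours.

18.0 hours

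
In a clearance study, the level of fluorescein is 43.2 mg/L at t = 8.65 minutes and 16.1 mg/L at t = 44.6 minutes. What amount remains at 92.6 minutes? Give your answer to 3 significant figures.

Over Δt = 44.6 − 8.65 = 35.95 minutes, the level fell by a factor of 43.2/16.1 ≈ 2.6832.
n = log₂(2.6832) ≈ 1.424 half-lives, so t½ = 35.95/1.424 ≈ 25.246 minutes.
From t = 44.6 to t = 92.6: 16.1 × (1/2)^((92.6−44.6)/25.246) ≈ 4.3101 mg/L.

4.31 mg/L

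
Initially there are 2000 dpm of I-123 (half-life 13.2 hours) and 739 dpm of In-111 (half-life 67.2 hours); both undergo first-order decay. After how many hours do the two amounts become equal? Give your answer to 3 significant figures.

Set 2000·(1/2)^(t/13.2) = 739·(1/2)^(t/67.2).
Taking log₂: log₂(2000/739) = t·(1/13.2 − 1/67.2).
log₂(2.7064) = 1.4364; 1/13.2 − 1/67.2 = 0.060877.
t = 1.4364 / 0.060877 ≈ 23.595 hours.

23.6 hours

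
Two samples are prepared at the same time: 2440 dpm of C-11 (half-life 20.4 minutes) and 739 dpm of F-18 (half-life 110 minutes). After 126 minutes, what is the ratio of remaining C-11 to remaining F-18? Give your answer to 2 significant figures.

C-11: 2440 × (1/2)^(126/20.4) = 2440 × (1/2)^6.1765 ≈ 33.735 dpm.
F-18: 739 × (1/2)^(126/110) = 739 × (1/2)^1.1455 ≈ 334.06 dpm.
Ratio ≈ 33.735 / 334.06 ≈ 0.10099.

0.10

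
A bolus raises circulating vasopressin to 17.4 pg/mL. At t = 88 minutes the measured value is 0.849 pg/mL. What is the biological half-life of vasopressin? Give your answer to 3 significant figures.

20.2 minutes

A/A₀ = 0.849/17.4 ≈ 0.048793.
n = log₂(20.495) ≈ 4.3572 half-lives elapsed in 88 minutes.
t½ = 88/4.3572 ≈ 20.197 minutes.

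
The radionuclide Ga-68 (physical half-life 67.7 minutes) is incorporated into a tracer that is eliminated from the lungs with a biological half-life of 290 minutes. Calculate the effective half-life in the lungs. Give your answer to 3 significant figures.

1/t_eff = 1/t_phys + 1/t_biol = 1/67.7 + 1/290 = 0.018219 per minute.
t_eff = 67.7 × 290 / (67.7 + 290) ≈ 54.887 minutes.

54.9 minutes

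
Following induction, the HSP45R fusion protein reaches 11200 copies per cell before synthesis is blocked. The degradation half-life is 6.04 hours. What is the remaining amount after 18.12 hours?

Elapsed time is 3 half-lives (18.12/6.04).
Each half-life halves the amount: 11200 × (1/2)^3 = 11200/8 = 1400 copies per cell.

1400 copies per cell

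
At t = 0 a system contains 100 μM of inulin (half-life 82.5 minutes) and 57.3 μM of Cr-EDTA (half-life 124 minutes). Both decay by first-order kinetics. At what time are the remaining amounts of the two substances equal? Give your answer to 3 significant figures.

Set 100·(1/2)^(t/82.5) = 57.3·(1/2)^(t/124).
Taking log₂: log₂(100/57.3) = t·(1/82.5 − 1/124).
log₂(1.7452) = 0.80339; 1/82.5 − 1/124 = 0.0040567.
t = 0.80339 / 0.0040567 ≈ 198.04 minutes.

198 minutes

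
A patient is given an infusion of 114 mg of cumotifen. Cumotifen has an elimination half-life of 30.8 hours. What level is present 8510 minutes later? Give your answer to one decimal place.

4.7 mg

Convert the elapsed time: 8510 minutes = 141.833 hours.
Number of half-lives: n = 141.833/30.8 ≈ 4.605.
Remaining = 114 × (1/2)^4.605 = 114 × 0.041093 ≈ 4.6846 mg.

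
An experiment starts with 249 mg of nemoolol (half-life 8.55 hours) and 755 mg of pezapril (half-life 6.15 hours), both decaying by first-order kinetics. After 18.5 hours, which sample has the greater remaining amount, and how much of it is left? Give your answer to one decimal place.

nemoolol: 249 × (1/2)^2.1637 ≈ 55.571 mg.
pezapril: 755 × (1/2)^3.0081 ≈ 93.845 mg.
Pezapril has more remaining, at ≈ 93.845 mg.

pezapril, 93.8 mg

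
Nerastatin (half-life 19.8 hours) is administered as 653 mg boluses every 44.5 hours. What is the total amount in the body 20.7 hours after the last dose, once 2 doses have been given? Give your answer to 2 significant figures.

The 2 doses were given 65.2, 20.7 hours ago.
Total = 653·(1/2)^(65.2/19.8) + 653·(1/2)^(20.7/19.8)
      = 66.626 + 316.37 ≈ 383 mg.

380 mg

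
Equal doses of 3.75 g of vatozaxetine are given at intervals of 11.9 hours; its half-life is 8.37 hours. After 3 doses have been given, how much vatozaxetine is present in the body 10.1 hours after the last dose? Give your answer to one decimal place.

The 3 doses were given 33.9, 22, 10.1 hours ago.
Total = 3.75·(1/2)^(33.9/8.37) + 3.75·(1/2)^(22/8.37) + 3.75·(1/2)^(10.1/8.37)
      = 0.22636 + 0.60645 + 1.6247 ≈ 2.4575 g.

2.5 g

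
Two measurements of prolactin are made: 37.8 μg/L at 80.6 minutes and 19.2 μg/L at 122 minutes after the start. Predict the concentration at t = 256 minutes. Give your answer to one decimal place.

2.1 μg/L

Over Δt = 122 − 80.6 = 41.4 minutes, the level fell by a factor of 37.8/19.2 ≈ 1.9688.
n = log₂(1.9688) ≈ 0.97728 half-lives, so t½ = 41.4/0.97728 ≈ 42.362 minutes.
From t = 122 to t = 256: 19.2 × (1/2)^((256−122)/42.362) ≈ 2.1433 μg/L.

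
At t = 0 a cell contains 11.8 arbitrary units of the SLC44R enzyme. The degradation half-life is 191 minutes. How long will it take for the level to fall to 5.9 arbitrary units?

191 minutes

5.9/11.8 = 1/2, so 1 half-life has elapsed.
t = 1 × 191 = 191 minutes.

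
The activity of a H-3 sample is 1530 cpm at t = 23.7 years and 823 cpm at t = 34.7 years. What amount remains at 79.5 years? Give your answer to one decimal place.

65.9 cpm

Over Δt = 34.7 − 23.7 = 11 years, the level fell by a factor of 1530/823 ≈ 1.8591.
n = log₂(1.8591) ≈ 0.89457 half-lives, so t½ = 11/0.89457 ≈ 12.296 years.
From t = 34.7 to t = 79.5: 823 × (1/2)^((79.5−34.7)/12.296) ≈ 65.864 cpm.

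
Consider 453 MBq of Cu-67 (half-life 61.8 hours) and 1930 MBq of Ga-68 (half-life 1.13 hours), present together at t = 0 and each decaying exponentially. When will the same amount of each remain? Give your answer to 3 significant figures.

Set 453·(1/2)^(t/61.8) = 1930·(1/2)^(t/1.13).
Taking log₂: log₂(453/1930) = t·(1/61.8 − 1/1.13).
log₂(0.23472) = -2.091; 1/61.8 − 1/1.13 = -0.86877.
t = -2.091 / -0.86877 ≈ 2.4069 hours.

2.41 hours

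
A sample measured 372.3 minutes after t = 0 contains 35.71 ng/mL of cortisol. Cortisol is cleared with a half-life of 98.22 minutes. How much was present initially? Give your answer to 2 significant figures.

Number of half-lives elapsed: n = 372.3/98.22 ≈ 3.7905.
A₀ = A × 2^n = 35.71 × 2^3.7905 = 35.71 × 13.837 ≈ 494.12 ng/mL.

490 ng/mL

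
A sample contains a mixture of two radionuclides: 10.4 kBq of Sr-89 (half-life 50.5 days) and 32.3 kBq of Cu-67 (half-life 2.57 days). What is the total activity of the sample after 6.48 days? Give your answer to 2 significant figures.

Sr-89: 10.4 × (1/2)^(6.48/50.5) = 10.4 × (1/2)^0.12832 ≈ 9.5149 kBq.
Cu-67: 32.3 × (1/2)^(6.48/2.57) = 32.3 × (1/2)^2.5214 ≈ 5.6258 kBq.
Total = 9.5149 + 5.6258 ≈ 15.141 kBq.

15 kBq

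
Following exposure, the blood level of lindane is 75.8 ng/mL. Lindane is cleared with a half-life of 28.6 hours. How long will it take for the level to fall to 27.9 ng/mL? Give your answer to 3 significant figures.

Fraction remaining = 27.9/75.8 ≈ 0.36807.
n = log₂(75.8/27.9) = ln(2.7168)/ln 2 ≈ 1.4419 half-lives.
t = n × t½ = 1.4419 × 28.6 ≈ 41.239 hours.

41.2 hours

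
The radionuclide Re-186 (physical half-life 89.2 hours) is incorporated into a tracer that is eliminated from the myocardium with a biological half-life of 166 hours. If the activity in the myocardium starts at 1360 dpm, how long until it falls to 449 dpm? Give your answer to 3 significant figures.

1/t_eff = 1/t_phys + 1/t_biol = 1/89.2 + 1/166 = 0.017235 per hour.
t_eff = 89.2 × 166 / (89.2 + 166) ≈ 58.022 hours.
n = log₂(1360/449) ≈ 1.5988; t = 1.5988 × 58.022 ≈ 92.767 hours.

92.8 hours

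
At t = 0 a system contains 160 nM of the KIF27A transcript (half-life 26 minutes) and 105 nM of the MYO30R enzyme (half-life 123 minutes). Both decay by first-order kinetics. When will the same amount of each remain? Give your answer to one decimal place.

Set 160·(1/2)^(t/26) = 105·(1/2)^(t/123).
Taking log₂: log₂(160/105) = t·(1/26 − 1/123).
log₂(1.5238) = 0.60768; 1/26 − 1/123 = 0.030331.
t = 0.60768 / 0.030331 ≈ 20.035 minutes.

20.0 minutes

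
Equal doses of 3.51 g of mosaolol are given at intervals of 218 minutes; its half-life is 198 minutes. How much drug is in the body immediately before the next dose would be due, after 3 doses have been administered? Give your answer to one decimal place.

2.8 g

The 3 doses were given 654, 436, 218 minutes ago.
Total = 3.51·(1/2)^(654/198) + 3.51·(1/2)^(436/198) + 3.51·(1/2)^(218/198)
      = 0.35563 + 0.76284 + 1.6363 ≈ 2.7548 g.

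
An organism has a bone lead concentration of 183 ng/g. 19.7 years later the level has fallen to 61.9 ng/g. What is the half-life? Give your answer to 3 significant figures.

A/A₀ = 61.9/183 ≈ 0.33825.
n = log₂(2.9564) ≈ 1.5638 half-lives elapsed in 19.7 years.
t½ = 19.7/1.5638 ≈ 12.597 years.

12.6 years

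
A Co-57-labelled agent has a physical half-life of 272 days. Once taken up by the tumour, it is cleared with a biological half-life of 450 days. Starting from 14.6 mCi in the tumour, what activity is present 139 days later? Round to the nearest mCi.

8 mCi

1/t_eff = 1/t_phys + 1/t_biol = 1/272 + 1/450 = 0.0058987 per day.
t_eff = 272 × 450 / (272 + 450) ≈ 169.53 days.
Remaining = 14.6 × (1/2)^(139/169.53) = 14.6 × (1/2)^0.81992 ≈ 8.2705 mCi.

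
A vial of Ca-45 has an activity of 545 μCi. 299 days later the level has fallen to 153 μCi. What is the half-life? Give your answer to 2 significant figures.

160 days

A/A₀ = 153/545 ≈ 0.28073.
n = log₂(3.5621) ≈ 1.8327 half-lives elapsed in 299 days.
t½ = 299/1.8327 ≈ 163.15 days.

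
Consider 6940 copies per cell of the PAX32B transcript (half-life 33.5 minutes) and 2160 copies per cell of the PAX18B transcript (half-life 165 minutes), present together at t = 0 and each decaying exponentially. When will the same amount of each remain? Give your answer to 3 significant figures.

Set 6940·(1/2)^(t/33.5) = 2160·(1/2)^(t/165).
Taking log₂: log₂(6940/2160) = t·(1/33.5 − 1/165).
log₂(3.213) = 1.6839; 1/33.5 − 1/165 = 0.02379.
t = 1.6839 / 0.02379 ≈ 70.782 minutes.

70.8 minutes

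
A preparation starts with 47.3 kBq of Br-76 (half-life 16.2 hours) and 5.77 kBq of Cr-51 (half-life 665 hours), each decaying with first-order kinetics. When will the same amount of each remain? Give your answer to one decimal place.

50.4 hours

Set 47.3·(1/2)^(t/16.2) = 5.77·(1/2)^(t/665).
Taking log₂: log₂(47.3/5.77) = t·(1/16.2 − 1/665).
log₂(8.1976) = 3.0352; 1/16.2 − 1/665 = 0.060225.
t = 3.0352 / 0.060225 ≈ 50.398 hours.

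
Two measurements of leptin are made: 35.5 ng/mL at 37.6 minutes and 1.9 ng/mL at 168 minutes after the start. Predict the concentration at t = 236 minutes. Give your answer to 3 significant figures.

0.413 ng/mL

Over Δt = 168 − 37.6 = 130.4 minutes, the level fell by a factor of 35.5/1.9 ≈ 18.684.
n = log₂(18.684) ≈ 4.2237 half-lives, so t½ = 130.4/4.2237 ≈ 30.873 minutes.
From t = 168 to t = 236: 1.9 × (1/2)^((236−168)/30.873) ≈ 0.41278 ng/mL.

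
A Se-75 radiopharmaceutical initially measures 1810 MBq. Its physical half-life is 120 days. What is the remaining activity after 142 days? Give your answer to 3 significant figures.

797 MBq

Number of half-lives: n = 142/120 ≈ 1.1833.
Remaining = 1810 × (1/2)^1.1833 = 1810 × 0.44033 ≈ 797 MBq.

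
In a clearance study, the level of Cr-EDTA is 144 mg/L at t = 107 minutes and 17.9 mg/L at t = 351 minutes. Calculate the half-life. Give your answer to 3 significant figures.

81.1 minutes

Over Δt = 351 − 107 = 244 minutes, the level fell by a factor of 144/17.9 ≈ 8.0447.
n = log₂(8.0447) ≈ 3.008 half-lives, so t½ = 244/3.008 ≈ 81.116 minutes.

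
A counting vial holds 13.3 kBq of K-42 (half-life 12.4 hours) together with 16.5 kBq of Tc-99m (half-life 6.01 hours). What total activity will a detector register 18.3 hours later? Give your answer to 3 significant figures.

K-42: 13.3 × (1/2)^(18.3/12.4) = 13.3 × (1/2)^1.4758 ≈ 4.7818 kBq.
Tc-99m: 16.5 × (1/2)^(18.3/6.01) = 16.5 × (1/2)^3.0449 ≈ 1.9993 kBq.
Total = 4.7818 + 1.9993 ≈ 6.781 kBq.

6.78 kBq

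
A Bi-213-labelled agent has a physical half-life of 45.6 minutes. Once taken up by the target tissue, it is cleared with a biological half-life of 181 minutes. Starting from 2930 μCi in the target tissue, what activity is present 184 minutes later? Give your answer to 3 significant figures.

1/t_eff = 1/t_phys + 1/t_biol = 1/45.6 + 1/181 = 0.027455 per minute.
t_eff = 45.6 × 181 / (45.6 + 181) ≈ 36.424 minutes.
Remaining = 2930 × (1/2)^(184/36.424) = 2930 × (1/2)^5.0517 ≈ 88.342 μCi.

88.3 μCi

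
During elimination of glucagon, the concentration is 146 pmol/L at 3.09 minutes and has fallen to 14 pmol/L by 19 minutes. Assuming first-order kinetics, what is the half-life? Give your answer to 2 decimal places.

4.70 minutes

Over Δt = 19 − 3.09 = 15.91 minutes, the level fell by a factor of 146/14 ≈ 10.429.
n = log₂(10.429) ≈ 3.3825 half-lives, so t½ = 15.91/3.3825 ≈ 4.7037 minutes.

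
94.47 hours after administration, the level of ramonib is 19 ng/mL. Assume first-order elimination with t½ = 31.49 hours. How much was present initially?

152 ng/mL

Number of half-lives elapsed: n = 94.47/31.49 ≈ 3.
A₀ = A × 2^n = 19 × 2^3 = 19 × 8 ≈ 152 ng/mL.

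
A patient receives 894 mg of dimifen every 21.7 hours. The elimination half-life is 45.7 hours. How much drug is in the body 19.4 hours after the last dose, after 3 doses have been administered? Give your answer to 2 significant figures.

1500 mg

The 3 doses were given 62.8, 41.1, 19.4 hours ago.
Total = 894·(1/2)^(62.8/45.7) + 894·(1/2)^(41.1/45.7) + 894·(1/2)^(19.4/45.7)
      = 344.88 + 479.3 + 666.11 ≈ 1490.3 mg.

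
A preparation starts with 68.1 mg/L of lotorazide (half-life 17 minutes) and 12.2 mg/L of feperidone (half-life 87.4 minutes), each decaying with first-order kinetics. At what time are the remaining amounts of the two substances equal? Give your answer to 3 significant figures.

52.4 minutes

Set 68.1·(1/2)^(t/17) = 12.2·(1/2)^(t/87.4).
Taking log₂: log₂(68.1/12.2) = t·(1/17 − 1/87.4).
log₂(5.582) = 2.4808; 1/17 − 1/87.4 = 0.047382.
t = 2.4808 / 0.047382 ≈ 52.357 minutes.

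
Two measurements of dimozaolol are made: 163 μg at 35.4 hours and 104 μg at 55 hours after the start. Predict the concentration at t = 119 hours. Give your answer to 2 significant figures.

Over Δt = 55 − 35.4 = 19.6 hours, the level fell by a factor of 163/104 ≈ 1.5673.
n = log₂(1.5673) ≈ 0.64829 half-lives, so t½ = 19.6/0.64829 ≈ 30.233 hours.
From t = 55 to t = 119: 104 × (1/2)^((119−55)/30.233) ≈ 23.977 μg.

24 μg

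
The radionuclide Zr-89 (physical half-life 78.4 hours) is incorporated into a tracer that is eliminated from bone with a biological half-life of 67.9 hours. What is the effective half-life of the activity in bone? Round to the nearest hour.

36 hours

1/t_eff = 1/t_phys + 1/t_biol = 1/78.4 + 1/67.9 = 0.027483 per hour.
t_eff = 78.4 × 67.9 / (78.4 + 67.9) ≈ 36.387 hours.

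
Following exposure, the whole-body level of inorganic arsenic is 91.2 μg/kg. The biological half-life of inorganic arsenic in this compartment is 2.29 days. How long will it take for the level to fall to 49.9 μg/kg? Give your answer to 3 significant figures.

Fraction remaining = 49.9/91.2 ≈ 0.54715.
n = log₂(91.2/49.9) = ln(1.8277)/ln 2 ≈ 0.86999 half-lives.
t = n × t½ = 0.86999 × 2.29 ≈ 1.9923 days.

1.99 days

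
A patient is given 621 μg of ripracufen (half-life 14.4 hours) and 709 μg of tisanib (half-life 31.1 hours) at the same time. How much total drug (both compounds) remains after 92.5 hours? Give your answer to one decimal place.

97.5 μg

ripracufen: 621 × (1/2)^(92.5/14.4) = 621 × (1/2)^6.4236 ≈ 7.2342 μg.
tisanib: 709 × (1/2)^(92.5/31.1) = 709 × (1/2)^2.9743 ≈ 90.219 μg.
Total = 7.2342 + 90.219 ≈ 97.454 μg.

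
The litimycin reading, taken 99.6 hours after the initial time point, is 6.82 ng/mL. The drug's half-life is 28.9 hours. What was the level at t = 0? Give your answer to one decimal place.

Number of half-lives elapsed: n = 99.6/28.9 ≈ 3.4464.
A₀ = A × 2^n = 6.82 × 2^3.4464 = 6.82 × 10.901 ≈ 74.344 ng/mL.

74.3 ng/mL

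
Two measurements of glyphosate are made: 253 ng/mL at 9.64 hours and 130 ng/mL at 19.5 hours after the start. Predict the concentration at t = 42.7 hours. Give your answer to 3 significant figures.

27.1 ng/mL

Over Δt = 19.5 − 9.64 = 9.86 hours, the level fell by a factor of 253/130 ≈ 1.9462.
n = log₂(1.9462) ≈ 0.96063 half-lives, so t½ = 9.86/0.96063 ≈ 10.264 hours.
From t = 19.5 to t = 42.7: 130 × (1/2)^((42.7−19.5)/10.264) ≈ 27.135 ng/mL.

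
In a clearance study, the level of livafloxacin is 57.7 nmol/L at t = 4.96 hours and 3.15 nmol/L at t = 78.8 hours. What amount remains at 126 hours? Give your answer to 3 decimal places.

Over Δt = 78.8 − 4.96 = 73.84 hours, the level fell by a factor of 57.7/3.15 ≈ 18.317.
n = log₂(18.317) ≈ 4.1951 half-lives, so t½ = 73.84/4.1951 ≈ 17.601 hours.
From t = 78.8 to t = 126: 3.15 × (1/2)^((126−78.8)/17.601) ≈ 0.49098 nmol/L.

0.491 nmol/L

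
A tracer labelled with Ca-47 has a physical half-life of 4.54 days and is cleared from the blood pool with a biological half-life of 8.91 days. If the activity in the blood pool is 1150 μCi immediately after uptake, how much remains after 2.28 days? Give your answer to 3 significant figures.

1/t_eff = 1/t_phys + 1/t_biol = 1/4.54 + 1/8.91 = 0.3325 per day.
t_eff = 4.54 × 8.91 / (4.54 + 8.91) ≈ 3.0075 days.
Remaining = 1150 × (1/2)^(2.28/3.0075) = 1150 × (1/2)^0.75809 ≈ 679.97 μCi.

680 μCi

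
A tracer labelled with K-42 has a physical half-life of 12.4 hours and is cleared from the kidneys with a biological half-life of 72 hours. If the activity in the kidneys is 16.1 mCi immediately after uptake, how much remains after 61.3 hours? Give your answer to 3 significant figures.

1/t_eff = 1/t_phys + 1/t_biol = 1/12.4 + 1/72 = 0.094534 per hour.
t_eff = 12.4 × 72 / (12.4 + 72) ≈ 10.578 hours.
Remaining = 16.1 × (1/2)^(61.3/10.578) = 16.1 × (1/2)^5.7949 ≈ 0.28999 mCi.

0.290 mCi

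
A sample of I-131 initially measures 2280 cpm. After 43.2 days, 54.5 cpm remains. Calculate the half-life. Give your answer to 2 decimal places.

8.02 days

A/A₀ = 54.5/2280 ≈ 0.023904.
n = log₂(41.835) ≈ 5.3866 half-lives elapsed in 43.2 days.
t½ = 43.2/5.3866 ≈ 8.0199 days.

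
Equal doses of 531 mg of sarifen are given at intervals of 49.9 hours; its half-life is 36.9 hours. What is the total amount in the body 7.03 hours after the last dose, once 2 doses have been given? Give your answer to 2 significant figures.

The 2 doses were given 56.93, 7.03 hours ago.
Total = 531·(1/2)^(56.93/36.9) + 531·(1/2)^(7.03/36.9)
      = 182.25 + 465.31 ≈ 647.56 mg.

650 mg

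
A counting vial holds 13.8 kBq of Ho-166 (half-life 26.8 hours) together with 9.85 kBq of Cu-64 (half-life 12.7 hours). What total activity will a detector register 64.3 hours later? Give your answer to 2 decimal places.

Ho-166: 13.8 × (1/2)^(64.3/26.8) = 13.8 × (1/2)^2.3993 ≈ 2.616 kBq.
Cu-64: 9.85 × (1/2)^(64.3/12.7) = 9.85 × (1/2)^5.063 ≈ 0.29466 kBq.
Total = 2.616 + 0.29466 ≈ 2.9106 kBq.

2.91 kBq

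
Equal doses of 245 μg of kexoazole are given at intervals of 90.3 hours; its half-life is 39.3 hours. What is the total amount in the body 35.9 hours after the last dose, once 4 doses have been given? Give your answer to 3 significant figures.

The 4 doses were given 306.8, 216.5, 126.2, 35.9 hours ago.
Total = 245·(1/2)^(306.8/39.3) + 245·(1/2)^(216.5/39.3) + 245·(1/2)^(126.2/39.3) + 245·(1/2)^(35.9/39.3)
      = 1.0943 + 5.3805 + 26.455 + 130.07 ≈ 163 μg.

163 μg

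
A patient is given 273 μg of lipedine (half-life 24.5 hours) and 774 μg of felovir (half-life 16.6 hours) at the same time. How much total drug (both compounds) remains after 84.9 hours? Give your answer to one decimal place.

47.1 μg

lipedine: 273 × (1/2)^(84.9/24.5) = 273 × (1/2)^3.4653 ≈ 24.717 μg.
felovir: 774 × (1/2)^(84.9/16.6) = 774 × (1/2)^5.1145 ≈ 22.343 μg.
Total = 24.717 + 22.343 ≈ 47.06 μg.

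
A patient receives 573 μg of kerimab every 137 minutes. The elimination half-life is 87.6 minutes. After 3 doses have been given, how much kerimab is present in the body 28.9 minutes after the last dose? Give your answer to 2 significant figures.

660 μg

The 3 doses were given 302.9, 165.9, 28.9 minutes ago.
Total = 573·(1/2)^(302.9/87.6) + 573·(1/2)^(165.9/87.6) + 573·(1/2)^(28.9/87.6)
      = 52.151 + 154.19 + 455.87 ≈ 662.21 μg.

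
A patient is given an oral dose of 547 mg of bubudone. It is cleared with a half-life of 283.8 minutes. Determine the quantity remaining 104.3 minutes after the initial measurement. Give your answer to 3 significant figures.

Number of half-lives: n = 104.3/283.8 ≈ 0.36751.
Remaining = 547 × (1/2)^0.36751 = 547 × 0.77512 ≈ 423.99 mg.

424 mg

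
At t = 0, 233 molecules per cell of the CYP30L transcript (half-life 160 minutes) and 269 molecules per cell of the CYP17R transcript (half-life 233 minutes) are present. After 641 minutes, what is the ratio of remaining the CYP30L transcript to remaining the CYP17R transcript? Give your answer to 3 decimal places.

CYP30L transcript: 233 × (1/2)^(641/160) = 233 × (1/2)^4.0062 ≈ 14.5 molecules per cell.
CYP17R transcript: 269 × (1/2)^(641/233) = 269 × (1/2)^2.7511 ≈ 39.957 molecules per cell.
Ratio ≈ 14.5 / 39.957 ≈ 0.36288.

0.363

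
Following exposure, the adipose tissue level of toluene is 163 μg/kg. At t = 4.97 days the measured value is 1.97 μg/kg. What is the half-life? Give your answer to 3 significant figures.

A/A₀ = 1.97/163 ≈ 0.012086.
n = log₂(82.741) ≈ 6.3705 half-lives elapsed in 4.97 days.
t½ = 4.97/6.3705 ≈ 0.78015 days.

0.780 days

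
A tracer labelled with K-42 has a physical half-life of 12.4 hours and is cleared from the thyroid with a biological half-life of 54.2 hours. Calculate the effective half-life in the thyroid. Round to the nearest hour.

10 hours

1/t_eff = 1/t_phys + 1/t_biol = 1/12.4 + 1/54.2 = 0.099095 per hour.
t_eff = 12.4 × 54.2 / (12.4 + 54.2) ≈ 10.091 hours.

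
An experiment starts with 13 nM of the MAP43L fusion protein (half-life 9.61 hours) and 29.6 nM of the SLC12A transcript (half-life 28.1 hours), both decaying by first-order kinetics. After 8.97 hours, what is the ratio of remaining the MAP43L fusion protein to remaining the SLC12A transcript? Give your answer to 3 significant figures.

MAP43L fusion protein: 13 × (1/2)^(8.97/9.61) = 13 × (1/2)^0.9334 ≈ 6.8071 nM.
SLC12A transcript: 29.6 × (1/2)^(8.97/28.1) = 29.6 × (1/2)^0.31922 ≈ 23.725 nM.
Ratio ≈ 6.8071 / 23.725 ≈ 0.28692.

0.287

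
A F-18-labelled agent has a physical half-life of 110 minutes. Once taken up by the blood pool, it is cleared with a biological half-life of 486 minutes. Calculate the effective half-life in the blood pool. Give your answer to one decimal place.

1/t_eff = 1/t_phys + 1/t_biol = 1/110 + 1/486 = 0.011149 per minute.
t_eff = 110 × 486 / (110 + 486) ≈ 89.698 minutes.

89.7 minutes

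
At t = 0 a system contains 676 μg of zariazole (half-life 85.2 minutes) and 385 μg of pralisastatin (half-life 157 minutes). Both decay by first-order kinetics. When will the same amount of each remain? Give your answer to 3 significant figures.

Set 676·(1/2)^(t/85.2) = 385·(1/2)^(t/157).
Taking log₂: log₂(676/385) = t·(1/85.2 − 1/157).
log₂(1.7558) = 0.81216; 1/85.2 − 1/157 = 0.0053677.
t = 0.81216 / 0.0053677 ≈ 151.31 minutes.

151 minutes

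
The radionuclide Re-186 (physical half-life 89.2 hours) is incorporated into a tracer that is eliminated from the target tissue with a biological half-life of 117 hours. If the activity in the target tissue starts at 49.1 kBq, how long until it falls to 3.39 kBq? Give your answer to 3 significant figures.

195 hours

1/t_eff = 1/t_phys + 1/t_biol = 1/89.2 + 1/117 = 0.019758 per hour.
t_eff = 89.2 × 117 / (89.2 + 117) ≈ 50.613 hours.
n = log₂(49.1/3.39) ≈ 3.8564; t = 3.8564 × 50.613 ≈ 195.18 hours.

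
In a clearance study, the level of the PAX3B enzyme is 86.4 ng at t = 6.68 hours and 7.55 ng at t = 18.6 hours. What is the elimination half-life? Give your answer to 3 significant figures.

Over Δt = 18.6 − 6.68 = 11.92 hours, the level fell by a factor of 86.4/7.55 ≈ 11.444.
n = log₂(11.444) ≈ 3.5165 half-lives, so t½ = 11.92/3.5165 ≈ 3.3898 hours.

3.39 hours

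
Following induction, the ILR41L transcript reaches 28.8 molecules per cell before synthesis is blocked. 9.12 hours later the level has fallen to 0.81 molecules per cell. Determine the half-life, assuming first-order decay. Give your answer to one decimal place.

1.8 hours

A/A₀ = 0.81/28.8 ≈ 0.028125.
n = log₂(35.556) ≈ 5.152 half-lives elapsed in 9.12 hours.
t½ = 9.12/5.152 ≈ 1.7702 hours.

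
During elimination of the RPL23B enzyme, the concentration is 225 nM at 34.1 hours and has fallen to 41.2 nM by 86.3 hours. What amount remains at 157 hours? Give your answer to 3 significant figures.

4.13 nM

Over Δt = 86.3 − 34.1 = 52.2 hours, the level fell by a factor of 225/41.2 ≈ 5.4612.
n = log₂(5.4612) ≈ 2.4492 half-lives, so t½ = 52.2/2.4492 ≈ 21.313 hours.
From t = 86.3 to t = 157: 41.2 × (1/2)^((157−86.3)/21.313) ≈ 4.1335 nM.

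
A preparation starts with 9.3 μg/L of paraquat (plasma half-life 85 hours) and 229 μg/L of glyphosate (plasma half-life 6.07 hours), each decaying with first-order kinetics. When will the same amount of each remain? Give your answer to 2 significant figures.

30 hours

Set 9.3·(1/2)^(t/85) = 229·(1/2)^(t/6.07).
Taking log₂: log₂(9.3/229) = t·(1/85 − 1/6.07).
log₂(0.040611) = -4.622; 1/85 − 1/6.07 = -0.15298.
t = -4.622 / -0.15298 ≈ 30.213 hours.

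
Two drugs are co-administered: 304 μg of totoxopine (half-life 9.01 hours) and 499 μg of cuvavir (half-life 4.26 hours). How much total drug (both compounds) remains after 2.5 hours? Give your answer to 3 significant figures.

583 μg

totoxopine: 304 × (1/2)^(2.5/9.01) = 304 × (1/2)^0.27747 ≈ 250.81 μg.
cuvavir: 499 × (1/2)^(2.5/4.26) = 499 × (1/2)^0.58685 ≈ 332.23 μg.
Total = 250.81 + 332.23 ≈ 583.04 μg.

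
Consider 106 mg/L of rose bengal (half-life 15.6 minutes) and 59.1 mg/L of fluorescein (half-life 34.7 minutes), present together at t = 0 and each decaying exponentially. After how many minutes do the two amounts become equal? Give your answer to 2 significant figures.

24 minutes

Set 106·(1/2)^(t/15.6) = 59.1·(1/2)^(t/34.7).
Taking log₂: log₂(106/59.1) = t·(1/15.6 − 1/34.7).
log₂(1.7936) = 0.84283; 1/15.6 − 1/34.7 = 0.035284.
t = 0.84283 / 0.035284 ≈ 23.887 minutes.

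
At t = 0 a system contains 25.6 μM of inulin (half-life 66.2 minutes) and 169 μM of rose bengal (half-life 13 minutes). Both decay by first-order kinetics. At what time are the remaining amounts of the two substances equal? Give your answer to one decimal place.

44.0 minutes

Set 25.6·(1/2)^(t/66.2) = 169·(1/2)^(t/13).
Taking log₂: log₂(25.6/169) = t·(1/66.2 − 1/13).
log₂(0.15148) = -2.7228; 1/66.2 − 1/13 = -0.061817.
t = -2.7228 / -0.061817 ≈ 44.046 minutes.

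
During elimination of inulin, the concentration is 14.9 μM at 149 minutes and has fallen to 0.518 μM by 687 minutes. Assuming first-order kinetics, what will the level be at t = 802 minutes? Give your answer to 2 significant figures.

0.25 μM

Over Δt = 687 − 149 = 538 minutes, the level fell by a factor of 14.9/0.518 ≈ 28.764.
n = log₂(28.764) ≈ 4.8462 half-lives, so t½ = 538/4.8462 ≈ 111.01 minutes.
From t = 687 to t = 802: 0.518 × (1/2)^((802−687)/111.01) ≈ 0.25263 μM.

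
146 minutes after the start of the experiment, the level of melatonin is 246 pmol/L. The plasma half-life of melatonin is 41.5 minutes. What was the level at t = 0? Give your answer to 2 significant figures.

2800 pmol/L

Number of half-lives elapsed: n = 146/41.5 ≈ 3.5181.
A₀ = A × 2^n = 246 × 2^3.5181 = 246 × 11.456 ≈ 2818.3 pmol/L.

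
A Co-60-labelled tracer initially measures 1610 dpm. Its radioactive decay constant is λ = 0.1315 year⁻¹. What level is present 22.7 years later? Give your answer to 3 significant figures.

81.4 dpm

t½ = ln 2 / λ = 0.69315 / 0.1315 ≈ 5.2711 years.
Number of half-lives: n = 22.7/5.2711 ≈ 4.3065.
Remaining = 1610 × (1/2)^4.3065 = 1610 × 0.050537 ≈ 81.365 dpm.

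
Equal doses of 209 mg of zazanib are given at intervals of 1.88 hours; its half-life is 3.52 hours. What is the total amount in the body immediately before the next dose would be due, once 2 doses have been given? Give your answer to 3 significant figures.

The 2 doses were given 3.76, 1.88 hours ago.
Total = 209·(1/2)^(3.76/3.52) + 209·(1/2)^(1.88/3.52)
      = 99.676 + 144.33 ≈ 244.01 mg.

244 mg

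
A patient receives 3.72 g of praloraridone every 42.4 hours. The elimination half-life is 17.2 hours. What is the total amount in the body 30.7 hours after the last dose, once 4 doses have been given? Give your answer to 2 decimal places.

1.32 g

The 4 doses were given 157.9, 115.5, 73.1, 30.7 hours ago.
Total = 3.72·(1/2)^(157.9/17.2) + 3.72·(1/2)^(115.5/17.2) + 3.72·(1/2)^(73.1/17.2) + 3.72·(1/2)^(30.7/17.2)
      = 0.0064124 + 0.035407 + 0.19551 + 1.0795 ≈ 1.3169 g.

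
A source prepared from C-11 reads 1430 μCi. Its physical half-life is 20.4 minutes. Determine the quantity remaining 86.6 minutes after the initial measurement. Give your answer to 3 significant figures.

Number of half-lives: n = 86.6/20.4 ≈ 4.2451.
Remaining = 1430 × (1/2)^4.2451 = 1430 × 0.052735 ≈ 75.411 μCi.

75.4 μCi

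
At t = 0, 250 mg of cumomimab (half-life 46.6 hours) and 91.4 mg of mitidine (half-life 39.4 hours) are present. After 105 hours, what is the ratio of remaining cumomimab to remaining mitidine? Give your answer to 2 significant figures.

cumomimab: 250 × (1/2)^(105/46.6) = 250 × (1/2)^2.2532 ≈ 52.439 mg.
mitidine: 91.4 × (1/2)^(105/39.4) = 91.4 × (1/2)^2.665 ≈ 14.411 mg.
Ratio ≈ 52.439 / 14.411 ≈ 3.6387.

3.6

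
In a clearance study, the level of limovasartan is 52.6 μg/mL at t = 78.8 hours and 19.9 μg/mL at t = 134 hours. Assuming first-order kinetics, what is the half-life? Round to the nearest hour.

Over Δt = 134 − 78.8 = 55.2 hours, the level fell by a factor of 52.6/19.9 ≈ 2.6432.
n = log₂(2.6432) ≈ 1.4023 half-lives, so t½ = 55.2/1.4023 ≈ 39.364 hours.

39 hours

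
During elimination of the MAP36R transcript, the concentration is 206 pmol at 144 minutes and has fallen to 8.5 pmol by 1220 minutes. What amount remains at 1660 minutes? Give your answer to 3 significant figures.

2.31 pmol

Over Δt = 1220 − 144 = 1076 minutes, the level fell by a factor of 206/8.5 ≈ 24.235.
n = log₂(24.235) ≈ 4.599 half-lives, so t½ = 1076/4.599 ≈ 233.96 minutes.
From t = 1220 to t = 1660: 8.5 × (1/2)^((1660−1220)/233.96) ≈ 2.3083 pmol.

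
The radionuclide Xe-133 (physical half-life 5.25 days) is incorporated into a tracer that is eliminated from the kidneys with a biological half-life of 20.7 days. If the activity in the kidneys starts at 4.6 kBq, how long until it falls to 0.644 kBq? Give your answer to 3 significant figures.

11.9 days

1/t_eff = 1/t_phys + 1/t_biol = 1/5.25 + 1/20.7 = 0.23879 per day.
t_eff = 5.25 × 20.7 / (5.25 + 20.7) ≈ 4.1879 days.
n = log₂(4.6/0.644) ≈ 2.8365; t = 2.8365 × 4.1879 ≈ 11.879 days.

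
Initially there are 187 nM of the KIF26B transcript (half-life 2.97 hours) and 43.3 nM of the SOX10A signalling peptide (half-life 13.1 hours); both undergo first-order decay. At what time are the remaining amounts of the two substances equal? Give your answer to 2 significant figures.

8.1 hours

Set 187·(1/2)^(t/2.97) = 43.3·(1/2)^(t/13.1).
Taking log₂: log₂(187/43.3) = t·(1/2.97 − 1/13.1).
log₂(4.3187) = 2.1106; 1/2.97 − 1/13.1 = 0.26036.
t = 2.1106 / 0.26036 ≈ 8.1063 hours.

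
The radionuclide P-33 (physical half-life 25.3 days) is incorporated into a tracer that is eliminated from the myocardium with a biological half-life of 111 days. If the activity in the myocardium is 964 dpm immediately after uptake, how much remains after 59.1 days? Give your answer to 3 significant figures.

1/t_eff = 1/t_phys + 1/t_biol = 1/25.3 + 1/111 = 0.048535 per day.
t_eff = 25.3 × 111 / (25.3 + 111) ≈ 20.604 days.
Remaining = 964 × (1/2)^(59.1/20.604) = 964 × (1/2)^2.8684 ≈ 132.01 dpm.

132 dpm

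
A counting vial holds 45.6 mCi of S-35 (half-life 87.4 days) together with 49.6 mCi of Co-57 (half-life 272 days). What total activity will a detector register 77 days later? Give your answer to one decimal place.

S-35: 45.6 × (1/2)^(77/87.4) = 45.6 × (1/2)^0.88101 ≈ 24.76 mCi.
Co-57: 49.6 × (1/2)^(77/272) = 49.6 × (1/2)^0.28309 ≈ 40.763 mCi.
Total = 24.76 + 40.763 ≈ 65.523 mCi.

65.5 mCi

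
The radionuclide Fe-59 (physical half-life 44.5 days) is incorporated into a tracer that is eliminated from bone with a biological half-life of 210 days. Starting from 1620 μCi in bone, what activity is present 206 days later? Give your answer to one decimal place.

1/t_eff = 1/t_phys + 1/t_biol = 1/44.5 + 1/210 = 0.027234 per day.
t_eff = 44.5 × 210 / (44.5 + 210) ≈ 36.719 days.
Remaining = 1620 × (1/2)^(206/36.719) = 1620 × (1/2)^5.6102 ≈ 33.166 μCi.

33.2 μCi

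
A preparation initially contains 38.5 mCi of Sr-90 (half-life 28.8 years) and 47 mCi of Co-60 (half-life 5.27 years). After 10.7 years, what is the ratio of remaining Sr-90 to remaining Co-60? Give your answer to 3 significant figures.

2.59

Sr-90: 38.5 × (1/2)^(10.7/28.8) = 38.5 × (1/2)^0.37153 ≈ 29.759 mCi.
Co-60: 47 × (1/2)^(10.7/5.27) = 47 × (1/2)^2.0304 ≈ 11.505 mCi.
Ratio ≈ 29.759 / 11.505 ≈ 2.5866.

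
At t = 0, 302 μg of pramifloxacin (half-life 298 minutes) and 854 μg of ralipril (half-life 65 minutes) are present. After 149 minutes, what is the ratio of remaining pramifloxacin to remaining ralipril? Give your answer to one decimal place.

1.2

pramifloxacin: 302 × (1/2)^(149/298) = 302 × (1/2)^0.5 ≈ 213.55 μg.
ralipril: 854 × (1/2)^(149/65) = 854 × (1/2)^2.2923 ≈ 174.34 μg.
Ratio ≈ 213.55 / 174.34 ≈ 1.2249.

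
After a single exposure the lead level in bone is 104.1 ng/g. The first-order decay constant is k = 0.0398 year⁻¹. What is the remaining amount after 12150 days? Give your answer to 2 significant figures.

t½ = ln 2 / k = 0.69315 / 0.0398 ≈ 17.416 years.
Convert the elapsed time: 12150 days = 33.2877 years.
Number of half-lives: n = 33.2877/17.416 ≈ 1.9114.
Remaining = 104.1 × (1/2)^1.9114 = 104.1 × 0.26584 ≈ 27.674 ng/g.

28 ng/g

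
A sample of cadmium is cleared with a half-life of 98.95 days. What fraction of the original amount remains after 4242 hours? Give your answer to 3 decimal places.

4242 hours = 176.75 days.
n = 176.75/98.95 ≈ 1.7863 half-lives.
Fraction remaining = (1/2)^1.7863 ≈ 0.28992.

0.290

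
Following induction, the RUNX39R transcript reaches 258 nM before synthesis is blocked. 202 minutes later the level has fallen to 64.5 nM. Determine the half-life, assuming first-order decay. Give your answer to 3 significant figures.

A/A₀ = 64.5/258 ≈ 0.25.
n = log₂(4) ≈ 2 half-lives elapsed in 202 minutes.
t½ = 202/2 ≈ 101 minutes.

101 minutes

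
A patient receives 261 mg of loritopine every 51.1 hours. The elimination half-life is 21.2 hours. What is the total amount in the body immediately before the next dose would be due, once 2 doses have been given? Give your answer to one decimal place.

58.3 mg

The 2 doses were given 102.2, 51.1 hours ago.
Total = 261·(1/2)^(102.2/21.2) + 261·(1/2)^(51.1/21.2)
      = 9.2353 + 49.096 ≈ 58.331 mg.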